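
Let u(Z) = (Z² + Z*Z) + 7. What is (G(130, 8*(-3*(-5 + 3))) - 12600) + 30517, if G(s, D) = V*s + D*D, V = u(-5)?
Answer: 27631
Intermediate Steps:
u(Z) = 7 + 2*Z² (u(Z) = (Z² + Z²) + 7 = 2*Z² + 7 = 7 + 2*Z²)
V = 57 (V = 7 + 2*(-5)² = 7 + 2*25 = 7 + 50 = 57)
G(s, D) = D² + 57*s (G(s, D) = 57*s + D*D = 57*s + D² = D² + 57*s)
(G(130, 8*(-3*(-5 + 3))) - 12600) + 30517 = (((8*(-3*(-5 + 3)))² + 57*130) - 12600) + 30517 = (((8*(-3*(-2)))² + 7410) - 12600) + 30517 = (((8*6)² + 7410) - 12600) + 30517 = ((48² + 7410) - 12600) + 30517 = ((2304 + 7410) - 12600) + 30517 = (9714 - 12600) + 30517 = -2886 + 30517 = 27631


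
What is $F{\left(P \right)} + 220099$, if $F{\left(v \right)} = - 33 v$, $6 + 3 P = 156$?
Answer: $218449$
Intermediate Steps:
$P = 50$ ($P = -2 + \frac{1}{3} \cdot 156 = -2 + 52 = 50$)
$F{\left(P \right)} + 220099 = \left(-33\right) 50 + 220099 = -1650 + 220099 = 218449$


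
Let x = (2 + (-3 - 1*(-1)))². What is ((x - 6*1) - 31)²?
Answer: 1369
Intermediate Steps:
x = 0 (x = (2 + (-3 + 1))² = (2 - 2)² = 0² = 0)
((x - 6*1) - 31)² = ((0 - 6*1) - 31)² = ((0 - 6) - 31)² = (-6 - 31)² = (-37)² = 1369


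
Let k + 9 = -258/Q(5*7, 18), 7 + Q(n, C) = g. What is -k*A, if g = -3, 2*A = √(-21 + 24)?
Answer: -42*√3/5 ≈ -14.549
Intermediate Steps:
A = √3/2 (A = √(-21 + 24)/2 = √3/2 ≈ 0.86602)
Q(n, C) = -10 (Q(n, C) = -7 - 3 = -10)
k = 84/5 (k = -9 - 258/(-10) = -9 - 258*(-⅒) = -9 + 129/5 = 84/5 ≈ 16.800)
-k*A = -84*√3/2/5 = -42*√3/5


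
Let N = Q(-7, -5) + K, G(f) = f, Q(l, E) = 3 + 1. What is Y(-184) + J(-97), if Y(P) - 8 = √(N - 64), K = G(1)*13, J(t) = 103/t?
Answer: 673/97 + I*√47 ≈ 6.9381 + 6.8557*I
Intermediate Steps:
Q(l, E) = 4
K = 13 (K = 1*13 = 13)
N = 17 (N = 4 + 13 = 17)
Y(P) = 8 + I*√47 (Y(P) = 8 + √(17 - 64) = 8 + √(-47) = 8 + I*√47)
Y(-184) + J(-97) = (8 + I*√47) + 103/(-97) = (8 + I*√47) + 103*(-1/97) = (8 + I*√47) - 103/97 = 673/97 + I*√47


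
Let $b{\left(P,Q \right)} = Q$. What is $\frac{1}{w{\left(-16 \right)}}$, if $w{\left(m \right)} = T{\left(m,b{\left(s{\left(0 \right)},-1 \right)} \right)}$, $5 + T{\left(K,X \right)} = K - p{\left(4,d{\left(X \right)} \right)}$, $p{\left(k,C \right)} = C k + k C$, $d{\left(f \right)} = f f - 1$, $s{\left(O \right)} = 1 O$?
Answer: $- \frac{1}{21} \approx -0.047619$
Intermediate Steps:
$s{\left(O \right)} = O$
$d{\left(f \right)} = -1 + f^{2}$ ($d{\left(f \right)} = f^{2} - 1 = -1 + f^{2}$)
$p{\left(k,C \right)} = 2 C k$ ($p{\left(k,C \right)} = C k + C k = 2 C k$)
$T{\left(K,X \right)} = 3 + K - 8 X^{2}$ ($T{\left(K,X \right)} = -5 + \left(K - 2 \left(-1 + X^{2}\right) 4\right) = -5 - \left(-8 - K + 8 X^{2}\right) = -5 + \left(8 + K - 8 X^{2}\right) = 3 + K - 8 X^{2}$)
$w{\left(m \right)} = -5 + m$ ($w{\left(m \right)} = 3 + m - 8 \left(-1\right)^{2} = 3 + m - 8 = -5 + m$)
$\frac{1}{w{\left(-16 \right)}} = \frac{1}{-5 - 16} = \frac{1}{-21} = - \frac{1}{21}$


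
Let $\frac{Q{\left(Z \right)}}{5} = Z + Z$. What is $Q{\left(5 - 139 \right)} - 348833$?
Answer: $-350173$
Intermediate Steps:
$Q{\left(Z \right)} = 10 Z$ ($Q{\left(Z \right)} = 5 \left(Z + Z\right) = 5 \cdot 2 Z = 10 Z$)
$Q{\left(5 - 139 \right)} - 348833 = 10 \left(5 - 139\right) - 348833 = 10 \left(-134\right) - 348833 = -1340 - 348833 = -350173$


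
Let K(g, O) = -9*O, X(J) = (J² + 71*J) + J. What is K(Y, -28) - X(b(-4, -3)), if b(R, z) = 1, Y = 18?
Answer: 179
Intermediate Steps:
X(J) = J² + 72*J
K(Y, -28) - X(b(-4, -3)) = -9*(-28) - (72 + 1) = 252 - 73 = 179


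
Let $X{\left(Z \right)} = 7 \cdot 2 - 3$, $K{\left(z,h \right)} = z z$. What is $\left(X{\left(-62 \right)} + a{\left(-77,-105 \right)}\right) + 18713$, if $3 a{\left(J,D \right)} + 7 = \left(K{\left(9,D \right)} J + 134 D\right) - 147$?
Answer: $\frac{35711}{3} \approx 11904.0$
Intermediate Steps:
$K{\left(z,h \right)} = z^{2}$
$a{\left(J,D \right)} = - \frac{154}{3} + 27 J + \frac{134 D}{3}$ ($a{\left(J,D \right)} = - \frac{7}{3} + \frac{\left(9^{2} J + 134 D\right) - 147}{3} = - \frac{7}{3} + \frac{\left(81 J + 134 D\right) - 147}{3} = - \frac{7}{3} + \frac{-147 + 81 J + 134 D}{3} = - \frac{7}{3} + \left(-49 + 27 J + \frac{134 D}{3}\right) = - \frac{154}{3} + 27 J + \frac{134 D}{3}$)
$X{\left(Z \right)} = 11$ ($X{\left(Z \right)} = 14 - 3 = 11$)
$\left(X{\left(-62 \right)} + a{\left(-77,-105 \right)}\right) + 18713 = \left(11 + \left(- \frac{154}{3} + 27 \left(-77\right) + \frac{134}{3} \left(-105\right)\right)\right) + 18713 = \left(11 - \frac{20461}{3}\right) + 18713 = - \frac{20428}{3} + 18713 = \frac{35711}{3}$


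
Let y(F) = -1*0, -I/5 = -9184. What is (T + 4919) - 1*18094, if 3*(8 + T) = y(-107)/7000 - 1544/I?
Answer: -227011453/17220 ≈ -13183.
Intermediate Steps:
I = 45920 (I = -5*(-9184) = 45920)
y(F) = 0
T = -137953/17220 (T = -8 + (0/7000 - 1544/45920)/3 = -8 + (0*(1/7000) - 1544*1/45920)/3 = -8 + (0 - 193/5740)/3 = -8 + (⅓)*(-193/5740) = -8 - 193/17220 = -137953/17220 ≈ -8.0112)
(T + 4919) - 1*18094 = (-137953/17220 + 4919) - 1*18094 = 84567227/17220 - 18094 = -227011453/17220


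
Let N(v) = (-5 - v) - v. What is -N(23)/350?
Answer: 51/350 ≈ 0.14571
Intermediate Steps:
N(v) = -5 - 2*v
-N(23)/350 = -(-5 - 2*23)/350 = -(-5 - 46)*(1/350) = -1*(-51)*(1/350) = 51*(1/350) = 51/350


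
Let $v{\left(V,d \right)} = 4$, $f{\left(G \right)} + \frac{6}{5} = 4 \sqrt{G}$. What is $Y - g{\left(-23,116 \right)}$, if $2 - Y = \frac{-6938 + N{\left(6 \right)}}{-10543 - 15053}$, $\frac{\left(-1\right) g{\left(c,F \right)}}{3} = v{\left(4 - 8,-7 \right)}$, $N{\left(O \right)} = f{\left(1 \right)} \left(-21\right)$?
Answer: $\frac{439184}{31995} \approx 13.727$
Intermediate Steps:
$f{\left(G \right)} = - \frac{6}{5} + 4 \sqrt{G}$
$N{\left(O \right)} = - \frac{294}{5}$ ($N{\left(O \right)} = \left(- \frac{6}{5} + 4 \sqrt{1}\right) \left(-21\right) = \left(- \frac{6}{5} + 4 \cdot 1\right) \left(-21\right) = \left(- \frac{6}{5} + 4\right) \left(-21\right) = \frac{14}{5} \left(-21\right) = - \frac{294}{5}$)
$g{\left(c,F \right)} = -12$ ($g{\left(c,F \right)} = \left(-3\right) 4 = -12$)
$Y = \frac{55244}{31995}$ ($Y = 2 - \frac{-6938 - \frac{294}{5}}{-10543 - 15053} = 2 - - \frac{34984}{5 \left(-25596\right)} = 2 - \left(- \frac{34984}{5}\right) \left(- \frac{1}{25596}\right) = 2 - \frac{8746}{31995} = \frac{55244}{31995} \approx 1.7266$)
$Y - g{\left(-23,116 \right)} = \frac{55244}{31995} - -12 = \frac{55244}{31995} + 12 = \frac{439184}{31995}$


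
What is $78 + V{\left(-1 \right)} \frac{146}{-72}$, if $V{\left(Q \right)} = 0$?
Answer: $78$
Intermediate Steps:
$78 + V{\left(-1 \right)} \frac{146}{-72} = 78 + 0 \frac{146}{-72} = 78 + 0 \cdot 146 \left(- \frac{1}{72}\right) = 78 + 0 \left(- \frac{73}{36}\right) = 78 + 0 = 78$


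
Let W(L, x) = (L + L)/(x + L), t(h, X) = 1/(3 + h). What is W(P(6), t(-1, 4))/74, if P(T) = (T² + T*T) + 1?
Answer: 146/5439 ≈ 0.026843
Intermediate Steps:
P(T) = 1 + 2*T² (P(T) = (T² + T²) + 1 = 2*T² + 1 = 1 + 2*T²)
W(L, x) = 2*L/(L + x) (W(L, x) = (2*L)/(L + x) = 2*L/(L + x))
W(P(6), t(-1, 4))/74 = (2*(1 + 2*6²)/((1 + 2*6²) + 1/(3 - 1)))/74 = (2*(1 + 2*36)/((1 + 2*36) + 1/2))*(1/74) = (2*(1 + 72)/((1 + 72) + ½))*(1/74) = (2*73/(73 + ½))*(1/74) = (2*73/(147/2))*(1/74) = (2*73*(2/147))*(1/74) = (292/147)*(1/74) = 146/5439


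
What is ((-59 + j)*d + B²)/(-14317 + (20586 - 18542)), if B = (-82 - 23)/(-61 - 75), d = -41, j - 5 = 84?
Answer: 7579685/75667136 ≈ 0.10017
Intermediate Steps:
j = 89 (j = 5 + 84 = 89)
B = 105/136 (B = -105/(-136) = -105*(-1/136) = 105/136 ≈ 0.77206)
((-59 + j)*d + B²)/(-14317 + (20586 - 18542)) = ((-59 + 89)*(-41) + (105/136)²)/(-14317 + (20586 - 18542)) = (30*(-41) + 11025/18496)/(-14317 + 2044) = (-1230 + 11025/18496)/(-12273) = -22739055/18496*(-1/12273) = 7579685/75667136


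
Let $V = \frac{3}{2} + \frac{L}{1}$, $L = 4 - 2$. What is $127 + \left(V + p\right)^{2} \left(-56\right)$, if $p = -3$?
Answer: $113$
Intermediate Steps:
$L = 2$ ($L = 4 - 2 = 2$)
$V = \frac{7}{2}$ ($V = \frac{3}{2} + \frac{2}{1} = 3 \cdot \frac{1}{2} + 2 \cdot 1 = \frac{3}{2} + 2 = \frac{7}{2} \approx 3.5$)
$127 + \left(V + p\right)^{2} \left(-56\right) = 127 + \left(\frac{7}{2} - 3\right)^{2} \left(-56\right) = 127 + \left(\frac{1}{2}\right)^{2} \left(-56\right) = 127 + \frac{1}{4} \left(-56\right) = 127 - 14 = 113$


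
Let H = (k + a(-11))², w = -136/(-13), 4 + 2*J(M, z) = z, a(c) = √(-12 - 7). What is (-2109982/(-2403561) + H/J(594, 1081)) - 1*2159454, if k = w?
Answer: -314905357022566162/145826449431 + 544*I*√19/14001 ≈ -2.1595e+6 + 0.16936*I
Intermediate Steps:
a(c) = I*√19 (a(c) = √(-19) = I*√19)
J(M, z) = -2 + z/2
w = 136/13 (w = -136*(-1/13) = 136/13 ≈ 10.462)
k = 136/13 ≈ 10.462
H = (136/13 + I*√19)² ≈ 90.444 + 91.202*I
(-2109982/(-2403561) + H/J(594, 1081)) - 1*2159454 = (-2109982/(-2403561) + (15285/169 + 272*I*√19/13)/(-2 + (½)*1081)) - 1*2159454 = (-2109982*(-1/2403561) + (15285/169 + 272*I*√19/13)/(-2 + 1081/2)) - 2159454 = (2109982/2403561 + (15285/169 + 272*I*√19/13)/(1077/2)) - 2159454 = (2109982/2403561 + (15285/169 + 272*I*√19/13)*(2/1077)) - 2159454 = (2109982/2403561 + (10190/60671 + 544*I*√19/14001)) - 2159454 = (152507004512/145826449431 + 544*I*√19/14001) - 2159454 = -314905357022566162/145826449431 + 544*I*√19/14001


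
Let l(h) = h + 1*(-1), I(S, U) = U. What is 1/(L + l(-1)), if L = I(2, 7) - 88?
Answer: -1/83 ≈ -0.012048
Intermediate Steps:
l(h) = -1 + h (l(h) = h - 1 = -1 + h)
L = -81 (L = 7 - 88 = -81)
1/(L + l(-1)) = 1/(-81 + (-1 - 1)) = 1/(-81 - 2) = 1/(-83) = -1/83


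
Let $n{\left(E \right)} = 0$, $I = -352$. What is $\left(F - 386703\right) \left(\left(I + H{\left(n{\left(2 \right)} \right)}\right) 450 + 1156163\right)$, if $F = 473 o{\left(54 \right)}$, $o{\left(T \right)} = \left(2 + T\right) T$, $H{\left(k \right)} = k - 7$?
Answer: $1038026862837$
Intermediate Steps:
$H{\left(k \right)} = -7 + k$
$o{\left(T \right)} = T \left(2 + T\right)$
$F = 1430352$ ($F = 473 \cdot 54 \left(2 + 54\right) = 473 \cdot 54 \cdot 56 = 473 \cdot 3024 = 1430352$)
$\left(F - 386703\right) \left(\left(I + H{\left(n{\left(2 \right)} \right)}\right) 450 + 1156163\right) = \left(1430352 - 386703\right) \left(\left(-352 + \left(-7 + 0\right)\right) 450 + 1156163\right) = 1043649 \left(\left(-352 - 7\right) 450 + 1156163\right) = 1043649 \left(\left(-359\right) 450 + 1156163\right) = 1043649 \left(-161550 + 1156163\right) = 1043649 \cdot 994613 = 1038026862837$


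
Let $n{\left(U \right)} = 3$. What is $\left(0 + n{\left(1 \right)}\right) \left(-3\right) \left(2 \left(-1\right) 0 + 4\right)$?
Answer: $-36$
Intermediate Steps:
$\left(0 + n{\left(1 \right)}\right) \left(-3\right) \left(2 \left(-1\right) 0 + 4\right) = \left(0 + 3\right) \left(-3\right) \left(2 \left(-1\right) 0 + 4\right) = 3 \left(-3\right) \left(\left(-2\right) 0 + 4\right) = - 9 \left(0 + 4\right) = \left(-9\right) 4 = -36$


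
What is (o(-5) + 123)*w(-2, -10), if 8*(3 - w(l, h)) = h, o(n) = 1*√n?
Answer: 2091/4 + 17*I*√5/4 ≈ 522.75 + 9.5033*I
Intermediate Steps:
o(n) = √n
w(l, h) = 3 - h/8
(o(-5) + 123)*w(-2, -10) = (√(-5) + 123)*(3 - ⅛*(-10)) = (I*√5 + 123)*(3 + 5/4) = (123 + I*√5)*(17/4) = 2091/4 + 17*I*√5/4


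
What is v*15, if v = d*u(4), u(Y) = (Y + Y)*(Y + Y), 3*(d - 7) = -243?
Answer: -71040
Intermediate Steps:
d = -74 (d = 7 + (⅓)*(-243) = 7 - 81 = -74)
u(Y) = 4*Y² (u(Y) = (2*Y)*(2*Y) = 4*Y²)
v = -4736 (v = -296*4² = -296*16 = -74*64 = -4736)
v*15 = -4736*15 = -71040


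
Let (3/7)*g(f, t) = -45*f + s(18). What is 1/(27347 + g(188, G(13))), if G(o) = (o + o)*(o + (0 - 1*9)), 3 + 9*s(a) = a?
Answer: 9/68498 ≈ 0.00013139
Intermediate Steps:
s(a) = -1/3 + a/9
G(o) = 2*o*(-9 + o) (G(o) = (2*o)*(o + (0 - 9)) = (2*o)*(o - 9) = (2*o)*(-9 + o) = 2*o*(-9 + o))
g(f, t) = 35/9 - 105*f (g(f, t) = 7*(-45*f + (-1/3 + (1/9)*18))/3 = 7*(-45*f + (-1/3 + 2))/3 = 7*(-45*f + 5/3)/3 = 7*(5/3 - 45*f)/3 = 35/9 - 105*f)
1/(27347 + g(188, G(13))) = 1/(27347 + (35/9 - 105*188)) = 1/(27347 + (35/9 - 19740)) = 1/(27347 - 177625/9) = 1/(68498/9) = 9/68498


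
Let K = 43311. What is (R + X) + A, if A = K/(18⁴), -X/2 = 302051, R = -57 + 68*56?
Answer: -21007467755/34992 ≈ -6.0035e+5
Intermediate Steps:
R = 3751 (R = -57 + 3808 = 3751)
X = -604102 (X = -2*302051 = -604102)
A = 14437/34992 (A = 43311/(18⁴) = 43311/104976 = 43311*(1/104976) = 14437/34992 ≈ 0.41258)
(R + X) + A = (3751 - 604102) + 14437/34992 = -600351 + 14437/34992 = -21007467755/34992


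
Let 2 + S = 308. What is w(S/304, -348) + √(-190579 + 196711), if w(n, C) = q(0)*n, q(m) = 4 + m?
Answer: 153/38 + 2*√1533 ≈ 82.333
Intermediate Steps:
S = 306 (S = -2 + 308 = 306)
w(n, C) = 4*n (w(n, C) = (4 + 0)*n = 4*n)
w(S/304, -348) + √(-190579 + 196711) = 4*(306/304) + √(-190579 + 196711) = 4*(306*(1/304)) + √6132 = 4*(153/152) + 2*√1533 = 153/38 + 2*√1533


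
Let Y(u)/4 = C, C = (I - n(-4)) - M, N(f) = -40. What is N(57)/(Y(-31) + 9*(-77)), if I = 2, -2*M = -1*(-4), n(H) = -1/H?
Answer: 20/339 ≈ 0.058997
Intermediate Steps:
M = -2 (M = -(-1)*(-4)/2 = -½*4 = -2)
C = 15/4 (C = (2 - (-1)/(-4)) - 1*(-2) = (2 - (-1)*(-1)/4) + 2 = (2 - 1*¼) + 2 = (2 - ¼) + 2 = 7/4 + 2 = 15/4 ≈ 3.7500)
Y(u) = 15 (Y(u) = 4*(15/4) = 15)
N(57)/(Y(-31) + 9*(-77)) = -40/(15 + 9*(-77)) = -40/(15 - 693) = -40/(-678) = -40*(-1/678) = 20/339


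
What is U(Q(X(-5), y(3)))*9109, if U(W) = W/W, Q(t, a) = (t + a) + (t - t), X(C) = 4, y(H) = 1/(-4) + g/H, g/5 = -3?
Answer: 9109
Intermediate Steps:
g = -15 (g = 5*(-3) = -15)
y(H) = -¼ - 15/H (y(H) = 1/(-4) - 15/H = 1*(-¼) - 15/H = -¼ - 15/H)
Q(t, a) = a + t (Q(t, a) = (a + t) + 0 = a + t)
U(W) = 1
U(Q(X(-5), y(3)))*9109 = 1*9109 = 9109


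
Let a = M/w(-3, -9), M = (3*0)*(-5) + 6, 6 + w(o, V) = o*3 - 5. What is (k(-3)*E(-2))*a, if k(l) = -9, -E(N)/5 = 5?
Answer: -135/2 ≈ -67.500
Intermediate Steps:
w(o, V) = -11 + 3*o (w(o, V) = -6 + (o*3 - 5) = -6 + (3*o - 5) = -6 + (-5 + 3*o) = -11 + 3*o)
E(N) = -25 (E(N) = -5*5 = -25)
M = 6 (M = 0*(-5) + 6 = 0 + 6 = 6)
a = -3/10 (a = 6/(-11 + 3*(-3)) = 6/(-11 - 9) = 6/(-20) = 6*(-1/20) = -3/10 ≈ -0.30000)
(k(-3)*E(-2))*a = -9*(-25)*(-3/10) = 225*(-3/10) = -135/2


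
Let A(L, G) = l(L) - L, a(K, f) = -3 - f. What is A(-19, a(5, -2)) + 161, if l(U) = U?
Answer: 161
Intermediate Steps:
A(L, G) = 0 (A(L, G) = L - L = 0)
A(-19, a(5, -2)) + 161 = 0 + 161 = 161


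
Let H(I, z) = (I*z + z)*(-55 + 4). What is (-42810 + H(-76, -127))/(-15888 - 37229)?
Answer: 528585/53117 ≈ 9.9513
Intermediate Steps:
H(I, z) = -51*z - 51*I*z (H(I, z) = (z + I*z)*(-51) = -51*z - 51*I*z)
(-42810 + H(-76, -127))/(-15888 - 37229) = (-42810 - 51*(-127)*(1 - 76))/(-15888 - 37229) = (-42810 - 51*(-127)*(-75))/(-53117) = (-42810 - 485775)*(-1/53117) = -528585*(-1/53117) = 528585/53117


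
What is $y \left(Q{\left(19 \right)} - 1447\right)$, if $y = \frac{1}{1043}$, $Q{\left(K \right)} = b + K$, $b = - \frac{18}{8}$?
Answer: $- \frac{5721}{4172} \approx -1.3713$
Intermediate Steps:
$b = - \frac{9}{4}$ ($b = \left(-18\right) \frac{1}{8} = - \frac{9}{4} \approx -2.25$)
$Q{\left(K \right)} = - \frac{9}{4} + K$
$y = \frac{1}{1043} \approx 0.00095877$
$y \left(Q{\left(19 \right)} - 1447\right) = \frac{\left(- \frac{9}{4} + 19\right) - 1447}{1043} = \frac{\frac{67}{4} - 1447}{1043} = \frac{1}{1043} \left(- \frac{5721}{4}\right) = - \frac{5721}{4172}$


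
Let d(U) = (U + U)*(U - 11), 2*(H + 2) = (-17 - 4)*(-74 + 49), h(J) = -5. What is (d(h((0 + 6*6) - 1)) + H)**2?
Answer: 707281/4 ≈ 1.7682e+5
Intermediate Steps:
H = 521/2 (H = -2 + ((-17 - 4)*(-74 + 49))/2 = -2 + (-21*(-25))/2 = -2 + (1/2)*525 = -2 + 525/2 = 521/2 ≈ 260.50)
d(U) = 2*U*(-11 + U) (d(U) = (2*U)*(-11 + U) = 2*U*(-11 + U))
(d(h((0 + 6*6) - 1)) + H)**2 = (2*(-5)*(-11 - 5) + 521/2)**2 = (2*(-5)*(-16) + 521/2)**2 = (160 + 521/2)**2 = (841/2)**2 = 707281/4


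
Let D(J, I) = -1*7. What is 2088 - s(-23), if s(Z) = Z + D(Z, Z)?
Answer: 2118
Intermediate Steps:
D(J, I) = -7
s(Z) = -7 + Z (s(Z) = Z - 7 = -7 + Z)
2088 - s(-23) = 2088 - (-7 - 23) = 2088 - 1*(-30) = 2088 + 30 = 2118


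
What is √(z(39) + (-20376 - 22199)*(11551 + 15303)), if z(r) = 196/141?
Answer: I*√22730127195414/141 ≈ 33813.0*I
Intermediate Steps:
z(r) = 196/141 (z(r) = 196*(1/141) = 196/141)
√(z(39) + (-20376 - 22199)*(11551 + 15303)) = √(196/141 + (-20376 - 22199)*(11551 + 15303)) = √(196/141 - 42575*26854) = √(196/141 - 1143309050) = √(-161206575854/141) = I*√22730127195414/141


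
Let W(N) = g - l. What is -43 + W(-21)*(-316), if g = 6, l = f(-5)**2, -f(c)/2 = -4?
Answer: 18285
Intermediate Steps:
f(c) = 8 (f(c) = -2*(-4) = 8)
l = 64 (l = 8**2 = 64)
W(N) = -58 (W(N) = 6 - 1*64 = 6 - 64 = -58)
-43 + W(-21)*(-316) = -43 - 58*(-316) = -43 + 18328 = 18285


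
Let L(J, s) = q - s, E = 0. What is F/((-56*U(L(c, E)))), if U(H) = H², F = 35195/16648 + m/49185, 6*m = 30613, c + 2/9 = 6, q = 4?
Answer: -778288691/314431441920 ≈ -0.0024752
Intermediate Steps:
c = 52/9 (c = -2/9 + 6 = 52/9 ≈ 5.7778)
m = 30613/6 (m = (⅙)*30613 = 30613/6 ≈ 5102.2)
L(J, s) = 4 - s
F = 5448020837/2456495640 (F = 35195/16648 + (30613/6)/49185 = 35195*(1/16648) + (30613/6)*(1/49185) = 35195/16648 + 30613/295110 = 5448020837/2456495640 ≈ 2.2178)
F/((-56*U(L(c, E)))) = 5448020837/(2456495640*((-56*(4 - 1*0)²))) = 5448020837/(2456495640*((-56*(4 + 0)²))) = 5448020837/(2456495640*((-56*4²))) = 5448020837/(2456495640*((-56*16))) = (5448020837/2456495640)/(-896) = (5448020837/2456495640)*(-1/896) = -778288691/314431441920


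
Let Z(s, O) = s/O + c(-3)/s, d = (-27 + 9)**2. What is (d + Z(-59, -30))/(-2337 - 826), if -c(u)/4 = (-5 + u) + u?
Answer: -575641/5598510 ≈ -0.10282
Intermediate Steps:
c(u) = 20 - 8*u (c(u) = -4*((-5 + u) + u) = -4*(-5 + 2*u) = 20 - 8*u)
d = 324 (d = (-18)**2 = 324)
Z(s, O) = 44/s + s/O (Z(s, O) = s/O + (20 - 8*(-3))/s = s/O + (20 + 24)/s = s/O + 44/s = 44/s + s/O)
(d + Z(-59, -30))/(-2337 - 826) = (324 + (44/(-59) - 59/(-30)))/(-2337 - 826) = (324 + (44*(-1/59) - 59*(-1/30)))/(-3163) = (324 + (-44/59 + 59/30))*(-1/3163) = (324 + 2161/1770)*(-1/3163) = (575641/1770)*(-1/3163) = -575641/5598510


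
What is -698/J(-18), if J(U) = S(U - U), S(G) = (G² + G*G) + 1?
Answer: -698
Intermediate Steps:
S(G) = 1 + 2*G² (S(G) = (G² + G²) + 1 = 2*G² + 1 = 1 + 2*G²)
J(U) = 1 (J(U) = 1 + 2*(U - U)² = 1 + 2*0² = 1 + 2*0 = 1 + 0 = 1)
-698/J(-18) = -698/1 = -698*1 = -698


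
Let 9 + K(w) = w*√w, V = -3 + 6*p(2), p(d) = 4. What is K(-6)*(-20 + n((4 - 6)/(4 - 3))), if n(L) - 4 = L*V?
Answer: 522 + 348*I*√6 ≈ 522.0 + 852.42*I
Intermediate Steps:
V = 21 (V = -3 + 6*4 = -3 + 24 = 21)
n(L) = 4 + 21*L (n(L) = 4 + L*21 = 4 + 21*L)
K(w) = -9 + w^(3/2) (K(w) = -9 + w*√w = -9 + w^(3/2))
K(-6)*(-20 + n((4 - 6)/(4 - 3))) = (-9 + (-6)^(3/2))*(-20 + (4 + 21*((4 - 6)/(4 - 3)))) = (-9 - 6*I*√6)*(-20 + (4 + 21*(-2/1))) = (-9 - 6*I*√6)*(-20 + (4 + 21*(-2*1))) = (-9 - 6*I*√6)*(-20 + (4 + 21*(-2))) = (-9 - 6*I*√6)*(-20 + (4 - 42)) = (-9 - 6*I*√6)*(-20 - 38) = (-9 - 6*I*√6)*(-58) = 522 + 348*I*√6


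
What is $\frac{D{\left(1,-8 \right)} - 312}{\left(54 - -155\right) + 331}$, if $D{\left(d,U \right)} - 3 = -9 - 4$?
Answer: $- \frac{161}{270} \approx -0.5963$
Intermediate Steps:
$D{\left(d,U \right)} = -10$ ($D{\left(d,U \right)} = 3 - 13 = -10$)
$\frac{D{\left(1,-8 \right)} - 312}{\left(54 - -155\right) + 331} = \frac{-10 - 312}{\left(54 - -155\right) + 331} = - \frac{322}{\left(54 + 155\right) + 331} = - \frac{322}{209 + 331} = - \frac{322}{540} = \left(-322\right) \frac{1}{540} = - \frac{161}{270}$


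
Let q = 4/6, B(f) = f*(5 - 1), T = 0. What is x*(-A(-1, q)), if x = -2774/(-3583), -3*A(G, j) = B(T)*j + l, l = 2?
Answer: 5548/10749 ≈ 0.51614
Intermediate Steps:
B(f) = 4*f (B(f) = f*4 = 4*f)
q = ⅔ (q = 4*(⅙) = ⅔ ≈ 0.66667)
A(G, j) = -⅔ (A(G, j) = -((4*0)*j + 2)/3 = -(0*j + 2)/3 = -(0 + 2)/3 = -⅓*2 = -⅔)
x = 2774/3583 (x = -2774*(-1/3583) = 2774/3583 ≈ 0.77421)
x*(-A(-1, q)) = 2774*(-1*(-⅔))/3583 = (2774/3583)*(⅔) = 5548/10749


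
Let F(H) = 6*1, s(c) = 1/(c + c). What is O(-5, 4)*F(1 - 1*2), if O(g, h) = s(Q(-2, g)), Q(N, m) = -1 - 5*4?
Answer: -⅐ ≈ -0.14286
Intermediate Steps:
Q(N, m) = -21 (Q(N, m) = -1 - 20 = -21)
s(c) = 1/(2*c)
O(g, h) = -1/42 (O(g, h) = (½)/(-21) = (½)*(-1/21) = -1/42)
F(H) = 6
O(-5, 4)*F(1 - 1*2) = -1/42*6 = -⅐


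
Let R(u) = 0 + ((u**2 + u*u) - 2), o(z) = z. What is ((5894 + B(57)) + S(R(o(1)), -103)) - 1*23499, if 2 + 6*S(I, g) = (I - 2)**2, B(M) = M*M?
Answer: -43067/3 ≈ -14356.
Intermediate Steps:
B(M) = M**2
R(u) = -2 + 2*u**2 (R(u) = 0 + ((u**2 + u**2) - 2) = 0 + (2*u**2 - 2) = 0 + (-2 + 2*u**2) = -2 + 2*u**2)
S(I, g) = -1/3 + (-2 + I)**2/6 (S(I, g) = -1/3 + (I - 2)**2/6 = -1/3 + (-2 + I)**2/6)
((5894 + B(57)) + S(R(o(1)), -103)) - 1*23499 = ((5894 + 57**2) + (-1/3 + (-2 + (-2 + 2*1**2))**2/6)) - 1*23499 = ((5894 + 3249) + (-1/3 + (-2 + (-2 + 2*1))**2/6)) - 23499 = (9143 + (-1/3 + (-2 + (-2 + 2))**2/6)) - 23499 = (9143 + (-1/3 + (-2 + 0)**2/6)) - 23499 = (9143 + (-1/3 + (1/6)*(-2)**2)) - 23499 = (9143 + (-1/3 + (1/6)*4)) - 23499 = (9143 + (-1/3 + 2/3)) - 23499 = (9143 + 1/3) - 23499 = 27430/3 - 23499 = -43067/3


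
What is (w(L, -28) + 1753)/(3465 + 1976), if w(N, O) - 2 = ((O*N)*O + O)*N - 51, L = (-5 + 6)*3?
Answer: 8676/5441 ≈ 1.5946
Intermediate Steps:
L = 3 (L = 1*3 = 3)
w(N, O) = -49 + N*(O + N*O**2) (w(N, O) = 2 + (((O*N)*O + O)*N - 51) = 2 + (((N*O)*O + O)*N - 51) = 2 + ((N*O**2 + O)*N - 51) = 2 + ((O + N*O**2)*N - 51) = 2 + (N*(O + N*O**2) - 51) = 2 + (-51 + N*(O + N*O**2)) = -49 + N*(O + N*O**2))
(w(L, -28) + 1753)/(3465 + 1976) = ((-49 + 3*(-28) + 3**2*(-28)**2) + 1753)/(3465 + 1976) = ((-49 - 84 + 9*784) + 1753)/5441 = ((-49 - 84 + 7056) + 1753)*(1/5441) = (6923 + 1753)*(1/5441) = 8676*(1/5441) = 8676/5441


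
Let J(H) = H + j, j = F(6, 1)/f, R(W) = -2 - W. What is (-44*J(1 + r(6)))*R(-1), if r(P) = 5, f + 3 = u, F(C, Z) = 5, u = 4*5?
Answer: 4708/17 ≈ 276.94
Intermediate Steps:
u = 20
f = 17 (f = -3 + 20 = 17)
j = 5/17 ≈ 0.29412
J(H) = 5/17 + H (J(H) = H + 5/17 = 5/17 + H)
(-44*J(1 + r(6)))*R(-1) = (-44*(5/17 + (1 + 5)))*(-2 - 1*(-1)) = (-44*(5/17 + 6))*(-2 + 1) = -44*107/17*(-1) = -4708/17*(-1) = 4708/17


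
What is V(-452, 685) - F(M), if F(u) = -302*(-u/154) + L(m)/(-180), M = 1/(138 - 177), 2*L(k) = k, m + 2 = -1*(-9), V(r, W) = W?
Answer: 246871727/360360 ≈ 685.07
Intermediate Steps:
m = 7 (m = -2 - 1*(-9) = -2 + 9 = 7)
L(k) = k/2
M = -1/39 (M = 1/(-39) = -1/39 ≈ -0.025641)
F(u) = -7/360 + 151*u/77 (F(u) = -302*(-u/154) + ((½)*7)/(-180) = -(-151)*u/77 + (7/2)*(-1/180) = 151*u/77 - 7/360 = -7/360 + 151*u/77)
V(-452, 685) - F(M) = 685 - (-7/360 + (151/77)*(-1/39)) = 685 - (-7/360 - 151/3003) = 685 - 1*(-25127/360360) = 685 + 25127/360360 = 246871727/360360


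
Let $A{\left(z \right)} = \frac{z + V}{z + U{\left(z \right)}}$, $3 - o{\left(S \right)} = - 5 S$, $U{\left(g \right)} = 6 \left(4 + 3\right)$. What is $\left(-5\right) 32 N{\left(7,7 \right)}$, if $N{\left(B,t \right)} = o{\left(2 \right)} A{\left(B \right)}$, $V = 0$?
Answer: $- \frac{2080}{7} \approx -297.14$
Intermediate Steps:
$U{\left(g \right)} = 42$ ($U{\left(g \right)} = 6 \cdot 7 = 42$)
$o{\left(S \right)} = 3 + 5 S$ ($o{\left(S \right)} = 3 - - 5 S = 3 + 5 S$)
$A{\left(z \right)} = \frac{z}{42 + z}$ ($A{\left(z \right)} = \frac{z + 0}{z + 42} = \frac{z}{42 + z}$)
$N{\left(B,t \right)} = \frac{13 B}{42 + B}$ ($N{\left(B,t \right)} = \left(3 + 5 \cdot 2\right) \frac{B}{42 + B} = \left(3 + 10\right) \frac{B}{42 + B} = 13 \frac{B}{42 + B} = \frac{13 B}{42 + B}$)
$\left(-5\right) 32 N{\left(7,7 \right)} = \left(-5\right) 32 \cdot 13 \cdot 7 \frac{1}{42 + 7} = - 160 \cdot 13 \cdot 7 \cdot \frac{1}{49} = \left(-160\right) \frac{13}{7} = - \frac{2080}{7}$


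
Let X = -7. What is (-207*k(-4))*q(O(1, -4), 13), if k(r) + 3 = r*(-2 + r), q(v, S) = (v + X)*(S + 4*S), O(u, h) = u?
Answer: 1695330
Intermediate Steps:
q(v, S) = 5*S*(-7 + v) (q(v, S) = (v - 7)*(S + 4*S) = (-7 + v)*(5*S) = 5*S*(-7 + v))
k(r) = -3 + r*(-2 + r)
(-207*k(-4))*q(O(1, -4), 13) = (-207*(-3 + (-4)² - 2*(-4)))*(5*13*(-7 + 1)) = (-207*(-3 + 16 + 8))*(5*13*(-6)) = -207*21*(-390) = -4347*(-390) = 1695330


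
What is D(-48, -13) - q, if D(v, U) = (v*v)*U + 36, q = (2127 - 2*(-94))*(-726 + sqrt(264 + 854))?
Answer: 1650774 - 2315*sqrt(1118) ≈ 1.5734e+6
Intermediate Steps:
q = -1680690 + 2315*sqrt(1118) (q = (2127 + 188)*(-726 + sqrt(1118)) = 2315*(-726 + sqrt(1118)) = -1680690 + 2315*sqrt(1118) ≈ -1.6033e+6)
D(v, U) = 36 + U*v**2 (D(v, U) = v**2*U + 36 = U*v**2 + 36 = 36 + U*v**2)
D(-48, -13) - q = (36 - 13*(-48)**2) - (-1680690 + 2315*sqrt(1118)) = (36 - 13*2304) + (1680690 - 2315*sqrt(1118)) = (36 - 29952) + (1680690 - 2315*sqrt(1118)) = -29916 + (1680690 - 2315*sqrt(1118)) = 1650774 - 2315*sqrt(1118)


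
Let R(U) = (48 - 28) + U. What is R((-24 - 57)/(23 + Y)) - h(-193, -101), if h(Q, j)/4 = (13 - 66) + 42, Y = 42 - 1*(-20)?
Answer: 5359/85 ≈ 63.047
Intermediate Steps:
Y = 62 (Y = 42 + 20 = 62)
h(Q, j) = -44 (h(Q, j) = 4*((13 - 66) + 42) = 4*(-53 + 42) = 4*(-11) = -44)
R(U) = 20 + U
R((-24 - 57)/(23 + Y)) - h(-193, -101) = (20 + (-24 - 57)/(23 + 62)) - 1*(-44) = (20 - 81/85) + 44 = 1619/85 + 44 = 5359/85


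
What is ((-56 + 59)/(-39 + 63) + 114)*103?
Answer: 94039/8 ≈ 11755.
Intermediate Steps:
((-56 + 59)/(-39 + 63) + 114)*103 = (3/24 + 114)*103 = (3*(1/24) + 114)*103 = (⅛ + 114)*103 = (913/8)*103 = 94039/8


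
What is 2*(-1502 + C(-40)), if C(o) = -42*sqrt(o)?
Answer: -3004 - 168*I*sqrt(10) ≈ -3004.0 - 531.26*I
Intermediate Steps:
2*(-1502 + C(-40)) = 2*(-1502 - 84*I*sqrt(10)) = -3004 - 168*I*sqrt(10)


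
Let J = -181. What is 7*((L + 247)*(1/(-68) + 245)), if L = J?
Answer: 3848229/34 ≈ 1.1318e+5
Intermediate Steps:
L = -181
7*((L + 247)*(1/(-68) + 245)) = 7*((-181 + 247)*(1/(-68) + 245)) = 7*(66*(-1/68 + 245)) = 7*(66*(16659/68)) = 7*(549747/34) = 3848229/34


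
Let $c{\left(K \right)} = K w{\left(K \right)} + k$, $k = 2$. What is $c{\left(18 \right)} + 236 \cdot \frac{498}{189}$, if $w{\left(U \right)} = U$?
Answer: $\frac{59714}{63} \approx 947.84$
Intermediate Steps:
$c{\left(K \right)} = 2 + K^{2}$ ($c{\left(K \right)} = K K + 2 = K^{2} + 2 = 2 + K^{2}$)
$c{\left(18 \right)} + 236 \cdot \frac{498}{189} = \left(2 + 18^{2}\right) + 236 \cdot \frac{498}{189} = \left(2 + 324\right) + 236 \cdot 498 \cdot \frac{1}{189} = 326 + 236 \cdot \frac{166}{63} = 326 + \frac{39176}{63} = \frac{59714}{63}$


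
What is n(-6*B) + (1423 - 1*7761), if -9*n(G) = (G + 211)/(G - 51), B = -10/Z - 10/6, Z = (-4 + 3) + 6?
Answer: -1653985/261 ≈ -6337.1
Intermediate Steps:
Z = 5 (Z = -1 + 6 = 5)
B = -11/3 (B = -10/5 - 10/6 = -10*1/5 - 10*1/6 = -2 - 5/3 = -11/3 ≈ -3.6667)
n(G) = -(211 + G)/(9*(-51 + G)) (n(G) = -(G + 211)/(9*(G - 51)) = -(211 + G)/(9*(-51 + G)))
n(-6*B) + (1423 - 1*7761) = (-211 - (-6)*(-11)/3)/(9*(-51 - 6*(-11/3))) + (1423 - 1*7761) = (-211 - 1*22)/(9*(-51 + 22)) + (1423 - 7761) = (1/9)*(-211 - 22)/(-29) - 6338 = (1/9)*(-1/29)*(-233) - 6338 = 233/261 - 6338 = -1653985/261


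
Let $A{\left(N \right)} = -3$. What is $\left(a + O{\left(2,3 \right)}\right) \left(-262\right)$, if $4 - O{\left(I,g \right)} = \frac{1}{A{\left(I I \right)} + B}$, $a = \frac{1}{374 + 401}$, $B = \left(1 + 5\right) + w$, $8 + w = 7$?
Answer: $- \frac{710937}{775} \approx -917.34$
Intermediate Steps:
$w = -1$ ($w = -8 + 7 = -1$)
$B = 5$ ($B = \left(1 + 5\right) - 1 = 6 - 1 = 5$)
$a = \frac{1}{775} \approx 0.0012903$
$O{\left(I,g \right)} = \frac{7}{2}$ ($O{\left(I,g \right)} = 4 - \frac{1}{-3 + 5} = 4 - \frac{1}{2} = \frac{7}{2}$)
$\left(a + O{\left(2,3 \right)}\right) \left(-262\right) = \left(\frac{1}{775} + \frac{7}{2}\right) \left(-262\right) = \frac{5427}{1550} \left(-262\right) = - \frac{710937}{775}$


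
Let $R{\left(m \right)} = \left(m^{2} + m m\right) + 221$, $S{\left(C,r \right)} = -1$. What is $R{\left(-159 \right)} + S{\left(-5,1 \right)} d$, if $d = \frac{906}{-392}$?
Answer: $\frac{9953921}{196} \approx 50785.0$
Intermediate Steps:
$d = - \frac{453}{196}$ ($d = 906 \left(- \frac{1}{392}\right) = - \frac{453}{196} \approx -2.3112$)
$R{\left(m \right)} = 221 + 2 m^{2}$ ($R{\left(m \right)} = \left(m^{2} + m^{2}\right) + 221 = 2 m^{2} + 221 = 221 + 2 m^{2}$)
$R{\left(-159 \right)} + S{\left(-5,1 \right)} d = \left(221 + 2 \left(-159\right)^{2}\right) - - \frac{453}{196} = \left(221 + 2 \cdot 25281\right) + \frac{453}{196} = \left(221 + 50562\right) + \frac{453}{196} = 50783 + \frac{453}{196} = \frac{9953921}{196}$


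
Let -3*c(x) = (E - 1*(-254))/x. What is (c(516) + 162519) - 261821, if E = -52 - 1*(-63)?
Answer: -153719761/1548 ≈ -99302.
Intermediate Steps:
E = 11 (E = -52 + 63 = 11)
c(x) = -265/(3*x) (c(x) = -(11 - 1*(-254))/(3*x) = -(11 + 254)/(3*x) = -265/(3*x))
(c(516) + 162519) - 261821 = (-265/3/516 + 162519) - 261821 = (-265/3*1/516 + 162519) - 261821 = (-265/1548 + 162519) - 261821 = 251579147/1548 - 261821 = -153719761/1548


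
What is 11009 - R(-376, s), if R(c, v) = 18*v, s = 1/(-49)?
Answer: 539459/49 ≈ 11009.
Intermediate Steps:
s = -1/49 ≈ -0.020408
11009 - R(-376, s) = 11009 - 18*(-1)/49 = 11009 - 1*(-18/49) = 11009 + 18/49 = 539459/49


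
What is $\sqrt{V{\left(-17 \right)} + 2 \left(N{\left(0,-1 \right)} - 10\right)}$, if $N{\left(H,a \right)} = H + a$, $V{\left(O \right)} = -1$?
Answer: $i \sqrt{23} \approx 4.7958 i$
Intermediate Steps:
$\sqrt{V{\left(-17 \right)} + 2 \left(N{\left(0,-1 \right)} - 10\right)} = \sqrt{-1 + 2 \left(\left(0 - 1\right) - 10\right)} = \sqrt{-1 + 2 \left(-1 - 10\right)} = \sqrt{-1 + 2 \left(-11\right)} = \sqrt{-1 - 22} = \sqrt{-23} = i \sqrt{23}$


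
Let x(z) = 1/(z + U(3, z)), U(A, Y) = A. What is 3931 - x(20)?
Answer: 90412/23 ≈ 3931.0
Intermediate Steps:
x(z) = 1/(3 + z) (x(z) = 1/(z + 3) = 1/(3 + z))
3931 - x(20) = 3931 - 1/(3 + 20) = 3931 - 1/23 = 90412/23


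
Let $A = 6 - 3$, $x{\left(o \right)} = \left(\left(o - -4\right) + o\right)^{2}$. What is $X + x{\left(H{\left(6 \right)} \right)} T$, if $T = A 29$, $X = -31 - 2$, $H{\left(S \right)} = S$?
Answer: $22239$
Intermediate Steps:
$X = -33$ ($X = -31 - 2 = -33$)
$x{\left(o \right)} = \left(4 + 2 o\right)^{2}$ ($x{\left(o \right)} = \left(\left(o + 4\right) + o\right)^{2} = \left(\left(4 + o\right) + o\right)^{2} = \left(4 + 2 o\right)^{2}$)
$A = 3$
$T = 87$ ($T = 3 \cdot 29 = 87$)
$X + x{\left(H{\left(6 \right)} \right)} T = -33 + 4 \left(2 + 6\right)^{2} \cdot 87 = -33 + 4 \cdot 8^{2} \cdot 87 = -33 + 4 \cdot 64 \cdot 87 = -33 + 256 \cdot 87 = -33 + 22272 = 22239$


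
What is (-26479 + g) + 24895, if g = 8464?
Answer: 6880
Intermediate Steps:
(-26479 + g) + 24895 = (-26479 + 8464) + 24895 = -18015 + 24895 = 6880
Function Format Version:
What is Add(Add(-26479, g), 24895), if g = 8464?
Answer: 6880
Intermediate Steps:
Add(Add(-26479, g), 24895) = Add(Add(-26479, 8464), 24895) = Add(-18015, 24895) = 6880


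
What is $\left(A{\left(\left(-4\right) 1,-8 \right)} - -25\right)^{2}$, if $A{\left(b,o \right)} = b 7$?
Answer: $9$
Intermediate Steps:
$A{\left(b,o \right)} = 7 b$
$\left(A{\left(\left(-4\right) 1,-8 \right)} - -25\right)^{2} = \left(7 \left(\left(-4\right) 1\right) - -25\right)^{2} = \left(7 \left(-4\right) + 25\right)^{2} = \left(-28 + 25\right)^{2} = \left(-3\right)^{2} = 9$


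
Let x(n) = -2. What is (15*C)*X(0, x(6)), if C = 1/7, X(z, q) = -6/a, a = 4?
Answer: -45/14 ≈ -3.2143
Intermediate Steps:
X(z, q) = -3/2 (X(z, q) = -6/4 = -6*1/4 = -3/2)
C = 1/7 ≈ 0.14286
(15*C)*X(0, x(6)) = (15*(1/7))*(-3/2) = (15/7)*(-3/2) = -45/14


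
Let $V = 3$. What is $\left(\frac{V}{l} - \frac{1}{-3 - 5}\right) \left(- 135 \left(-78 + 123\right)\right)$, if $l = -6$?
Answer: $\frac{18225}{8} \approx 2278.1$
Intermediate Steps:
$\left(\frac{V}{l} - \frac{1}{-3 - 5}\right) \left(- 135 \left(-78 + 123\right)\right) = \left(\frac{3}{-6} - \frac{1}{-3 - 5}\right) \left(- 135 \left(-78 + 123\right)\right) = \left(3 \left(- \frac{1}{6}\right) - \frac{1}{-3 - 5}\right) \left(\left(-135\right) 45\right) = \left(- \frac{1}{2} - \frac{1}{-8}\right) \left(-6075\right) = \left(- \frac{1}{2} - - \frac{1}{8}\right) \left(-6075\right) = \left(- \frac{1}{2} + \frac{1}{8}\right) \left(-6075\right) = \left(- \frac{3}{8}\right) \left(-6075\right) = \frac{18225}{8}$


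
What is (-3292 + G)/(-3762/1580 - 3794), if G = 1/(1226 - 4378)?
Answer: 4098672075/4726646216 ≈ 0.86714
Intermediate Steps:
G = -1/3152 (G = 1/(-3152) = -1/3152 ≈ -0.00031726)
(-3292 + G)/(-3762/1580 - 3794) = (-3292 - 1/3152)/(-3762/1580 - 3794) = -10376385/(3152*(-3762*1/1580 - 3794)) = -10376385/(3152*(-1881/790 - 3794)) = -10376385/(3152*(-2999141/790)) = -10376385/3152*(-790/2999141) = 4098672075/4726646216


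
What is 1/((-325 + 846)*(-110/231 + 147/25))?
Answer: 525/1478077 ≈ 0.00035519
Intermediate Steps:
1/((-325 + 846)*(-110/231 + 147/25)) = 1/(521*(-110*1/231 + 147*(1/25))) = 1/(521*(-10/21 + 147/25)) = 1/(521*(2837/525)) = 1/(1478077/525) = 525/1478077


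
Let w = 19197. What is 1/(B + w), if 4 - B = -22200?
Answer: 1/41401 ≈ 2.4154e-5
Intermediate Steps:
B = 22204 (B = 4 - 1*(-22200) = 4 + 22200 = 22204)
1/(B + w) = 1/(22204 + 19197) = 1/41401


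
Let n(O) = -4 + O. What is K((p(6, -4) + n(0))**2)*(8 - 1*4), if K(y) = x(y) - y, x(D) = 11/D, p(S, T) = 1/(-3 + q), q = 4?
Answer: -280/9 ≈ -31.111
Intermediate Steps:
p(S, T) = 1 (p(S, T) = 1/(-3 + 4) = 1/1 = 1)
K(y) = -y + 11/y (K(y) = 11/y - y = -y + 11/y)
K((p(6, -4) + n(0))**2)*(8 - 1*4) = (-(1 + (-4 + 0))**2 + 11/((1 + (-4 + 0))**2))*(8 - 1*4) = (-(1 - 4)**2 + 11/((1 - 4)**2))*(8 - 4) = (-1*(-3)**2 + 11/((-3)**2))*4 = (-1*9 + 11/9)*4 = (-9 + 11*(1/9))*4 = (-9 + 11/9)*4 = -70/9*4 = -280/9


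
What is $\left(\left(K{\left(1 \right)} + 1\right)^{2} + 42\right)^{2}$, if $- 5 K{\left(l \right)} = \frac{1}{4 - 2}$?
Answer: $\frac{18326961}{10000} \approx 1832.7$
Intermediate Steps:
$K{\left(l \right)} = - \frac{1}{10}$ ($K{\left(l \right)} = - \frac{1}{5 \left(4 - 2\right)} = - \frac{1}{5 \cdot 2} = \left(- \frac{1}{5}\right) \frac{1}{2} = - \frac{1}{10}$)
$\left(\left(K{\left(1 \right)} + 1\right)^{2} + 42\right)^{2} = \left(\left(- \frac{1}{10} + 1\right)^{2} + 42\right)^{2} = \left(\left(\frac{9}{10}\right)^{2} + 42\right)^{2} = \left(\frac{81}{100} + 42\right)^{2} = \left(\frac{4281}{100}\right)^{2} = \frac{18326961}{10000}$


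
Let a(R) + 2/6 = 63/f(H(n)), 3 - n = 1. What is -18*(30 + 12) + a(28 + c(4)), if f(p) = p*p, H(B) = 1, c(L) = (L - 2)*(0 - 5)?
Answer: -2080/3 ≈ -693.33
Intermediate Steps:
c(L) = 10 - 5*L (c(L) = (-2 + L)*(-5) = 10 - 5*L)
n = 2 (n = 3 - 1*1 = 3 - 1 = 2)
f(p) = p²
a(R) = 188/3 (a(R) = -⅓ + 63/(1²) = -⅓ + 63/1 = -⅓ + 63*1 = -⅓ + 63 = 188/3)
-18*(30 + 12) + a(28 + c(4)) = -18*(30 + 12) + 188/3 = -18*42 + 188/3 = -756 + 188/3 = -2080/3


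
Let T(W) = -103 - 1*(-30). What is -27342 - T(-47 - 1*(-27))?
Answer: -27269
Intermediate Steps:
T(W) = -73 (T(W) = -103 + 30 = -73)
-27342 - T(-47 - 1*(-27)) = -27342 - 1*(-73) = -27342 + 73 = -27269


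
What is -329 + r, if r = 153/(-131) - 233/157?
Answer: -6821087/20567 ≈ -331.65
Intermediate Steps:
r = -54544/20567 (r = 153*(-1/131) - 233*1/157 = -153/131 - 233/157 = -54544/20567 ≈ -2.6520)
-329 + r = -329 - 54544/20567 = -6821087/20567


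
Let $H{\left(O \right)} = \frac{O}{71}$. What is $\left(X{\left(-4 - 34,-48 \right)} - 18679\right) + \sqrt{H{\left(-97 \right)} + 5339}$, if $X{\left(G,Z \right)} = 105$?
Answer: $-18574 + \frac{66 \sqrt{6177}}{71} \approx -18501.0$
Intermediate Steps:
$H{\left(O \right)} = \frac{O}{71}$ ($H{\left(O \right)} = O \frac{1}{71} = \frac{O}{71}$)
$\left(X{\left(-4 - 34,-48 \right)} - 18679\right) + \sqrt{H{\left(-97 \right)} + 5339} = \left(105 - 18679\right) + \sqrt{\frac{1}{71} \left(-97\right) + 5339} = -18574 + \sqrt{- \frac{97}{71} + 5339} = -18574 + \sqrt{\frac{378972}{71}} = -18574 + \frac{66 \sqrt{6177}}{71}$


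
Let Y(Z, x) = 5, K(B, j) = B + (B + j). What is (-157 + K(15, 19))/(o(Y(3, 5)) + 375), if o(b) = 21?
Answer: -3/11 ≈ -0.27273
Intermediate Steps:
K(B, j) = j + 2*B
(-157 + K(15, 19))/(o(Y(3, 5)) + 375) = (-157 + (19 + 2*15))/(21 + 375) = (-157 + (19 + 30))/396 = (-157 + 49)*(1/396) = -108*1/396 = -3/11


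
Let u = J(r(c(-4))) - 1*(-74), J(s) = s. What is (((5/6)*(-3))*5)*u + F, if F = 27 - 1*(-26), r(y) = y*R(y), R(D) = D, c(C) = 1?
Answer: -1769/2 ≈ -884.50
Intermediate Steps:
r(y) = y**2 (r(y) = y*y = y**2)
F = 53 (F = 27 + 26 = 53)
u = 75 (u = 1**2 - 1*(-74) = 1 + 74 = 75)
(((5/6)*(-3))*5)*u + F = (((5/6)*(-3))*5)*75 + 53 = -5/2*5*75 + 53 = -25/2*75 + 53 = -1875/2 + 53 = -1769/2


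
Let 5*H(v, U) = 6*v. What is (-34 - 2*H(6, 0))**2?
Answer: 58564/25 ≈ 2342.6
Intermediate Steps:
H(v, U) = 6*v/5 (H(v, U) = (6*v)/5 = 6*v/5)
(-34 - 2*H(6, 0))**2 = (-34 - 12*6/5)**2 = (-34 - 2*36/5)**2 = (-34 - 72/5)**2 = (-242/5)**2 = 58564/25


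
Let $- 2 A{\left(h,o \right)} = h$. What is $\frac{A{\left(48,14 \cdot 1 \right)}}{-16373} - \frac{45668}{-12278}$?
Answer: $\frac{53429774}{14359121} \approx 3.721$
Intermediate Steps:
$A{\left(h,o \right)} = - \frac{h}{2}$
$\frac{A{\left(48,14 \cdot 1 \right)}}{-16373} - \frac{45668}{-12278} = \frac{\left(- \frac{1}{2}\right) 48}{-16373} - \frac{45668}{-12278} = \left(-24\right) \left(- \frac{1}{16373}\right) - - \frac{3262}{877} = \frac{24}{16373} + \frac{3262}{877} = \frac{53429774}{14359121}$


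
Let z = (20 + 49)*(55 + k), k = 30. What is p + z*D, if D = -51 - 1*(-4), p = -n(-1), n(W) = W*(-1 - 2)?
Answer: -275658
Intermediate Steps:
n(W) = -3*W (n(W) = W*(-3) = -3*W)
p = -3 (p = -(-3)*(-1) = -1*3 = -3)
z = 5865 (z = (20 + 49)*(55 + 30) = 69*85 = 5865)
D = -47 (D = -51 + 4 = -47)
p + z*D = -3 + 5865*(-47) = -3 - 275655 = -275658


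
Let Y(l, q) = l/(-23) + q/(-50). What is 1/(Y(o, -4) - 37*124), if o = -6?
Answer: -575/2637904 ≈ -0.00021798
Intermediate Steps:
Y(l, q) = -l/23 - q/50 (Y(l, q) = l*(-1/23) + q*(-1/50) = -l/23 - q/50)
1/(Y(o, -4) - 37*124) = 1/((-1/23*(-6) - 1/50*(-4)) - 37*124) = 1/((6/23 + 2/25) - 4588) = 1/(196/575 - 4588) = 1/(-2637904/575) = -575/2637904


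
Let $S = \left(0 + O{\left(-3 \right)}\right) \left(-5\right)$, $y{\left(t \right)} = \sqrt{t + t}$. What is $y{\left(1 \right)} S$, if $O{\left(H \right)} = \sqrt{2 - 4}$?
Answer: $- 10 i \approx - 10.0 i$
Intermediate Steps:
$O{\left(H \right)} = i \sqrt{2}$ ($O{\left(H \right)} = \sqrt{-2} = i \sqrt{2}$)
$y{\left(t \right)} = \sqrt{2} \sqrt{t}$ ($y{\left(t \right)} = \sqrt{2 t} = \sqrt{2} \sqrt{t}$)
$S = - 5 i \sqrt{2}$ ($S = \left(0 + i \sqrt{2}\right) \left(-5\right) = i \sqrt{2} \left(-5\right) = - 5 i \sqrt{2} \approx - 7.0711 i$)
$y{\left(1 \right)} S = \sqrt{2} \sqrt{1} \left(- 5 i \sqrt{2}\right) = \sqrt{2} \cdot 1 \left(- 5 i \sqrt{2}\right) = \sqrt{2} \left(- 5 i \sqrt{2}\right) = - 10 i$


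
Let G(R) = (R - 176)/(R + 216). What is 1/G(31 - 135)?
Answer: -⅖ ≈ -0.40000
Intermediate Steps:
G(R) = (-176 + R)/(216 + R)
1/G(31 - 135) = 1/((-176 + (31 - 135))/(216 + (31 - 135))) = 1/((-176 - 104)/(216 - 104)) = 1/(-280/112) = 1/((1/112)*(-280)) = 1/(-5/2) = -⅖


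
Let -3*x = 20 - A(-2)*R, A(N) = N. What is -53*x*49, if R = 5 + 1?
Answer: 83104/3 ≈ 27701.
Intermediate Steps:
R = 6
x = -32/3 (x = -(20 - (-2)*6)/3 = -(20 - 1*(-12))/3 = -(20 + 12)/3 = -⅓*32 = -32/3 ≈ -10.667)
-53*x*49 = -53*(-32/3)*49 = (1696/3)*49 = 83104/3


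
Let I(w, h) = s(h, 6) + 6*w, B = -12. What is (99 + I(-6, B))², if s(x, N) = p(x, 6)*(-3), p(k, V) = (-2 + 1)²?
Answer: 3600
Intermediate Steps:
p(k, V) = 1 (p(k, V) = (-1)² = 1)
s(x, N) = -3 (s(x, N) = 1*(-3) = -3)
I(w, h) = -3 + 6*w
(99 + I(-6, B))² = (99 + (-3 + 6*(-6)))² = (99 + (-3 - 36))² = (99 - 39)² = 60² = 3600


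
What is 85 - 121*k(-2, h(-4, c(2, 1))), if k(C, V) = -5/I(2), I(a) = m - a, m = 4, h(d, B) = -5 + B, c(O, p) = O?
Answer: 775/2 ≈ 387.50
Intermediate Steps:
I(a) = 4 - a
k(C, V) = -5/2 (k(C, V) = -5/(4 - 1*2) = -5/(4 - 2) = -5/2)
85 - 121*k(-2, h(-4, c(2, 1))) = 85 - 121*(-5/2) = 85 + 605/2 = 775/2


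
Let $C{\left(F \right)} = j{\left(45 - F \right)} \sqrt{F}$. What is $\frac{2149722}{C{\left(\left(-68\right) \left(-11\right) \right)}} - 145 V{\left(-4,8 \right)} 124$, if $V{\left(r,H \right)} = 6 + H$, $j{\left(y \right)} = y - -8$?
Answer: $-251720 - \frac{1074861 \sqrt{187}}{129965} \approx -2.5183 \cdot 10^{5}$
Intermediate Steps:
$j{\left(y \right)} = 8 + y$ ($j{\left(y \right)} = y + 8 = 8 + y$)
$C{\left(F \right)} = \sqrt{F} \left(53 - F\right)$ ($C{\left(F \right)} = \left(8 - \left(-45 + F\right)\right) \sqrt{F} = \left(53 - F\right) \sqrt{F} = \sqrt{F} \left(53 - F\right)$)
$\frac{2149722}{C{\left(\left(-68\right) \left(-11\right) \right)}} - 145 V{\left(-4,8 \right)} 124 = \frac{2149722}{\sqrt{\left(-68\right) \left(-11\right)} \left(53 - \left(-68\right) \left(-11\right)\right)} - 145 \left(6 + 8\right) 124 = \frac{2149722}{\sqrt{748} \left(53 - 748\right)} - 145 \cdot 14 \cdot 124 = \frac{2149722}{2 \sqrt{187} \left(53 - 748\right)} - 2030 \cdot 124 = \frac{2149722}{2 \sqrt{187} \left(-695\right)} - 251720 = \frac{2149722}{\left(-1390\right) \sqrt{187}} - 251720 = 2149722 \left(- \frac{\sqrt{187}}{259930}\right) - 251720 = - \frac{1074861 \sqrt{187}}{129965} - 251720 = -251720 - \frac{1074861 \sqrt{187}}{129965}$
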